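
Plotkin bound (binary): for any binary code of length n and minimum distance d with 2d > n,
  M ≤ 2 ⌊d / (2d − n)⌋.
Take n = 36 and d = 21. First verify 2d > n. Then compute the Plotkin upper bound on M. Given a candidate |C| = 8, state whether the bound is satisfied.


Plotkin bound M ≤ 6; given |C| = 8 > bound (violated).

Check applicability: 2d = 42, n = 36.
2d − n = 6 > 0, so Plotkin applies.
Compute d/(2d−n) = 21/6 ≈ 3.5000.
⌊d/(2d−n)⌋ = 3.
Plotkin bound: M ≤ 2·3 = 6.
Given |C| = 8, check: VIOLATED.
This |C| is above the Plotkin bound, so no binary code with n = 36, d = 21 and 8 codewords exists.


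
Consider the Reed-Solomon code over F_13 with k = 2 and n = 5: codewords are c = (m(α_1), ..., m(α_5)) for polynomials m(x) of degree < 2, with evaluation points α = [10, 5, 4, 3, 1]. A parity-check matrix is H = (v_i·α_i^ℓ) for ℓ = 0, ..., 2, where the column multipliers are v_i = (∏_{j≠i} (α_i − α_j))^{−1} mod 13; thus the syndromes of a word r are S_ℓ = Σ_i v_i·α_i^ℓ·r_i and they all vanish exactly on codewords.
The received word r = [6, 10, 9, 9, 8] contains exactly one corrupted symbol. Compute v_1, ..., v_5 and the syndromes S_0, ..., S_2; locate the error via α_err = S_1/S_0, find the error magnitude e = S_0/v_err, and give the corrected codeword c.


S = (9, 10, 1), error at position 3, error magnitude e = 6, c = [6, 10, 3, 9, 8].

Step 1: column multipliers v_i = (∏_{j≠i}(α_i − α_j))^{−1} mod 13.
  i = 1 (α = 10): (10−5)(10−4)(10−3)(10−1) = 5·6·7·9 = 1890 ≡ 5, so v_1 = 5^{−1} = 8 (mod 13).
  i = 2 (α = 5): (5−10)(5−4)(5−3)(5−1) = (−5)·1·2·4 = −40 ≡ 12, so v_2 = 12^{−1} = 12 (mod 13).
  i = 3 (α = 4): (4−10)(4−5)(4−3)(4−1) = (−6)·(−1)·1·3 = 18 ≡ 5, so v_3 = 5^{−1} = 8 (mod 13).
  i = 4 (α = 3): (3−10)(3−5)(3−4)(3−1) = (−7)·(−2)·(−1)·2 = −28 ≡ 11, so v_4 = 11^{−1} = 6 (mod 13).
  i = 5 (α = 1): (1−10)(1−5)(1−4)(1−3) = (−9)·(−4)·(−3)·(−2) = 216 ≡ 8, so v_5 = 8^{−1} = 5 (mod 13).
  v = [8, 12, 8, 6, 5].
Step 2: syndromes of r = [6, 10, 9, 9, 8] (all sums mod 13).
  S_0 = Σ v_i r_i = 8·6 + 12·10 + 8·9 + 6·9 + 5·8 = 334 ≡ 9.
  S_1 = Σ v_i α_i r_i = 8·10·6 + 12·5·10 + 8·4·9 + 6·3·9 + 5·1·8 = 1570 ≡ 10.
  α_i^2 mod 13 = [9, 12, 3, 9, 1].
  S_2 = Σ v_i α_i^2 r_i = 8·9·6 + 12·12·10 + 8·3·9 + 6·9·9 + 5·1·8 = 2614 ≡ 1.
  S = (9, 10, 1) ≠ 0, so r is not a codeword (an error is present).
Step 3: locate the error. For a single error e at position i, S_ℓ = v_i·e·α_i^ℓ, so α_err = S_1/S_0.
  S_0^{−1} = 9^{−1} = 3 (mod 13), so α_err = 10·3 = 30 ≡ 4 = α_3. Error position i = 3.
  Consistency check: S_2/S_1 = 1·4 = 4 ≡ 4 = α_err ✓ (single-error assumption holds).
Step 4: error magnitude e = S_0/v_3 = S_0·∏_{j≠3}(α_3 − α_j) = 9·5 = 45 ≡ 6 (mod 13).
Step 5: correct position 3: c_3 = r_3 − e = 9 − 6 ≡ 3 (mod 13). Hence c = [6, 10, 3, 9, 8].
  Check: interpolating c through the α_i gives m(x) = 1 + 7·x (degree < 2) with m(α_i) = c_i for every i, so c is indeed a codeword.


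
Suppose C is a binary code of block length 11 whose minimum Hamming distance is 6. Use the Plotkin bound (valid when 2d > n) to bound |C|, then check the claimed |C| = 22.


Plotkin bound M ≤ 12; given |C| = 22 > bound (violated).

Check applicability: 2d = 12, n = 11.
2d − n = 1 > 0, so Plotkin applies.
Compute d/(2d−n) = 6/1 ≈ 6.0000.
⌊d/(2d−n)⌋ = 6.
Plotkin bound: M ≤ 2·6 = 12.
Given |C| = 22, check: VIOLATED.
This |C| is above the Plotkin bound, so no binary code with n = 11, d = 6 and 22 codewords exists.


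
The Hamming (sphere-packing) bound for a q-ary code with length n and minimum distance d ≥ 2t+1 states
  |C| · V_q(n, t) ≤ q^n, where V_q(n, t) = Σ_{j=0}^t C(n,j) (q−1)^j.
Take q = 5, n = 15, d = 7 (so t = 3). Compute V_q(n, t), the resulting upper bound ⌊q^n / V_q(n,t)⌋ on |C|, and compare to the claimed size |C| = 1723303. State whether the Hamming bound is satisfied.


V_q(n, t) = 30861, q^n = 30517578125, Hamming bound = 988871, |C| = 1723303 > bound (violated).

Step 1: Compute V_q(n, t) = Σ_{j=0}^3 C(n, j) (q−1)^j.
  j = 0: C(15,0)·(4)^0 = 1·1 = 1.
  j = 1: C(15,1)·(4)^1 = 15·4 = 60.
  j = 2: C(15,2)·(4)^2 = 105·16 = 1680.
  j = 3: C(15,3)·(4)^3 = 455·64 = 29120.
  V_q(n, t) = 1 + 60 + 1680 + 29120 = 30861.
Step 2: q^n = 5^15 = 30517578125.
Step 3: Hamming bound ⌊q^n / V_q(n,t)⌋ = ⌊30517578125/30861⌋ = 988871.
Step 4: Compare |C| = 1723303 to 988871: violated.
The claimed |C| lies above the Hamming bound, so no 5-ary code of length 15 with d ≥ 7 can have 1723303 codewords.


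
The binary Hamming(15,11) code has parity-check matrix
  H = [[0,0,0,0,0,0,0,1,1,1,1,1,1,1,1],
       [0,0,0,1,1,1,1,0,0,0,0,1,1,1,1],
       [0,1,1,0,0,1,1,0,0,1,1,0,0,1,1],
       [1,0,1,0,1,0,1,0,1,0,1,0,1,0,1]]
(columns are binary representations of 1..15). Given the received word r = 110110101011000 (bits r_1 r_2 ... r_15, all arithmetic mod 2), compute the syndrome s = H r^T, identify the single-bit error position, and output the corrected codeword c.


s = (1, 0, 1, 1)^T, error position = 11, corrected codeword c = 110110101001000

Compute s = H r^T mod 2 one row at a time:
  s_1 = 0 + 1 + 0 + 1 + 1 + 0 + 0 + 0 = 3 ≡ 1 (mod 2).
  s_2 = 1 + 1 + 0 + 1 + 1 + 0 + 0 + 0 = 4 ≡ 0 (mod 2).
  s_3 = 1 + 0 + 0 + 1 + 0 + 1 + 0 + 0 = 3 ≡ 1 (mod 2).
  s_4 = 1 + 0 + 1 + 1 + 1 + 1 + 0 + 0 = 5 ≡ 1 (mod 2).
s = (1, 0, 1, 1)^T — this equals column 11 of H (binary 1011), so error is at position 11.
Correct: flip bit 11 of r = 110110101011000 to get c = 110110101001000.


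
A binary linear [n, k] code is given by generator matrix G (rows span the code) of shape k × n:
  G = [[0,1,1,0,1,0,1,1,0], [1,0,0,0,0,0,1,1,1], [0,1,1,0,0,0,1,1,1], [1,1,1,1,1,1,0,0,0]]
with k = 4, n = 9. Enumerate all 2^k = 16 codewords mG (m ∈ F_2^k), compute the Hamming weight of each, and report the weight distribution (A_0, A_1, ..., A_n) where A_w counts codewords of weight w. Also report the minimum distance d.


Weight distribution: A_0 = 1, A_2 = 1, A_3 = 3, A_4 = 2, A_5 = 4, A_6 = 3, A_7 = 1, A_8 = 1. Minimum distance d = 2.

Enumerate all 2^4 = 16 messages m ∈ F_2^4.
For each, compute codeword c = mG in F_2^9, then tally its weight.
  m = 0000 → c = 000000000, weight = 0.
  m = 1000 → c = 011010110, weight = 5.
  m = 0100 → c = 100000111, weight = 4.
  m = 1100 → c = 111010001, weight = 5.
  m = 0010 → c = 011000111, weight = 5.
  m = 1010 → c = 000010001, weight = 2.
  m = 0110 → c = 111000000, weight = 3.
  m = 1110 → c = 100010110, weight = 4.
  m = 0001 → c = 111111000, weight = 6.
  m = 1001 → c = 100101110, weight = 5.
  m = 0101 → c = 011111111, weight = 8.
  m = 1101 → c = 000101001, weight = 3.
  m = 0011 → c = 100111111, weight = 7.
  m = 1011 → c = 111101001, weight = 6.
  m = 0111 → c = 000111000, weight = 3.
  m = 1111 → c = 011101110, weight = 6.
Tally weights:
  weight 0: 1 codewords.
  weight 2: 1 codewords.
  weight 3: 3 codewords.
  weight 4: 2 codewords.
  weight 5: 4 codewords.
  weight 6: 3 codewords.
  weight 7: 1 codewords.
  weight 8: 1 codewords.
Minimum distance d = smallest w > 0 with A_w > 0 = 2.
Sanity: Σ A_w = 16 = 2^4 = 16 ✓.


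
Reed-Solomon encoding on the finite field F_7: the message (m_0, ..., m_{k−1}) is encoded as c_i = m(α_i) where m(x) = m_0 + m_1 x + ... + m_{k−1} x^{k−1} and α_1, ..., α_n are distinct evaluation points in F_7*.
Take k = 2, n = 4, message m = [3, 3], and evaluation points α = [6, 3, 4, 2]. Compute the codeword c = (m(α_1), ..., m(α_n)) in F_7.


c = [0, 5, 1, 2]

Message polynomial: m(x) = 3 + 3·x (mod 7).
For each evaluation point α_i, compute m(α_i) mod 7:
  α_1 = 6: Horner steps 3 → 0, so m(6) = 0.
  α_2 = 3: Horner steps 3 → 5, so m(3) = 5.
  α_3 = 4: Horner steps 3 → 1, so m(4) = 1.
  α_4 = 2: Horner steps 3 → 2, so m(2) = 2.
Codeword c = [0, 5, 1, 2] ∈ F_7^4.


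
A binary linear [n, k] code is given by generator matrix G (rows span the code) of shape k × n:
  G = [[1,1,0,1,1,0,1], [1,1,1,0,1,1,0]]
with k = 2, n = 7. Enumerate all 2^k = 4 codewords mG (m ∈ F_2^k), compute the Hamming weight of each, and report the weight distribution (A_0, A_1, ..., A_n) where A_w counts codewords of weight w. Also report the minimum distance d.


Weight distribution: A_0 = 1, A_4 = 1, A_5 = 2. Minimum distance d = 4.

Enumerate all 2^2 = 4 messages m ∈ F_2^2.
For each, compute codeword c = mG in F_2^7, then tally its weight.
  m = 00 → c = 0000000, weight = 0.
  m = 10 → c = 1101101, weight = 5.
  m = 01 → c = 1110110, weight = 5.
  m = 11 → c = 0011011, weight = 4.
Tally weights:
  weight 0: 1 codewords.
  weight 4: 1 codewords.
  weight 5: 2 codewords.
Minimum distance d = smallest w > 0 with A_w > 0 = 4.
Sanity: Σ A_w = 4 = 2^2 = 4 ✓.


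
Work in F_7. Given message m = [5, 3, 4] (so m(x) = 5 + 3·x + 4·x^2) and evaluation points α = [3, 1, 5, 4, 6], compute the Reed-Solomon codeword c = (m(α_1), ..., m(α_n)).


c = [1, 5, 1, 4, 6]

Message polynomial: m(x) = 5 + 3·x + 4·x^2 (mod 7).
For each evaluation point α_i, compute m(α_i) mod 7:
  α_1 = 3: Horner steps 4 → 1 → 1, so m(3) = 1.
  α_2 = 1: Horner steps 4 → 0 → 5, so m(1) = 5.
  α_3 = 5: Horner steps 4 → 2 → 1, so m(5) = 1.
  α_4 = 4: Horner steps 4 → 5 → 4, so m(4) = 4.
  α_5 = 6: Horner steps 4 → 6 → 6, so m(6) = 6.
Codeword c = [1, 5, 1, 4, 6] ∈ F_7^5.


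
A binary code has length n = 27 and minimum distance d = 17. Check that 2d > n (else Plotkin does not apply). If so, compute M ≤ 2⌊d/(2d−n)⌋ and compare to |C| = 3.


Plotkin bound M ≤ 4; given |C| = 3 ≤ bound (satisfied).

Check applicability: 2d = 34, n = 27.
2d − n = 7 > 0, so Plotkin applies.
Compute d/(2d−n) = 17/7 ≈ 2.4286.
⌊d/(2d−n)⌋ = 2.
Plotkin bound: M ≤ 2·2 = 4.
Given |C| = 3, check: satisfied.
This |C| is below the Plotkin bound.


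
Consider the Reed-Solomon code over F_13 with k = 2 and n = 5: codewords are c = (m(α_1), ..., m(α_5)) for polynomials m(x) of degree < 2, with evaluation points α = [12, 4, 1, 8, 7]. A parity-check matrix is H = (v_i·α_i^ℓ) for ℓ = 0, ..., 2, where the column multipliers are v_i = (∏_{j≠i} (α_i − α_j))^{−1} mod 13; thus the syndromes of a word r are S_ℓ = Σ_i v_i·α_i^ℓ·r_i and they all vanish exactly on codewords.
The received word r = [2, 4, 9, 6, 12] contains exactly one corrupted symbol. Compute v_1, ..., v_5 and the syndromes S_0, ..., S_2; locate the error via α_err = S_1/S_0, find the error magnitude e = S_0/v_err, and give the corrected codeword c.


S = (4, 9, 4), error at position 1, error magnitude e = 7, c = [8, 4, 9, 6, 12].

Step 1: column multipliers v_i = (∏_{j≠i}(α_i − α_j))^{−1} mod 13.
  i = 1 (α = 12): (12−4)(12−1)(12−8)(12−7) = 8·11·4·5 = 1760 ≡ 5, so v_1 = 5^{−1} = 8 (mod 13).
  i = 2 (α = 4): (4−12)(4−1)(4−8)(4−7) = (−8)·3·(−4)·(−3) = −288 ≡ 11, so v_2 = 11^{−1} = 6 (mod 13).
  i = 3 (α = 1): (1−12)(1−4)(1−8)(1−7) = (−11)·(−3)·(−7)·(−6) = 1386 ≡ 8, so v_3 = 8^{−1} = 5 (mod 13).
  i = 4 (α = 8): (8−12)(8−4)(8−1)(8−7) = (−4)·4·7·1 = −112 ≡ 5, so v_4 = 5^{−1} = 8 (mod 13).
  i = 5 (α = 7): (7−12)(7−4)(7−1)(7−8) = (−5)·3·6·(−1) = 90 ≡ 12, so v_5 = 12^{−1} = 12 (mod 13).
  v = [8, 6, 5, 8, 12].
Step 2: syndromes of r = [2, 4, 9, 6, 12] (all sums mod 13).
  S_0 = Σ v_i r_i = 8·2 + 6·4 + 5·9 + 8·6 + 12·12 = 277 ≡ 4.
  S_1 = Σ v_i α_i r_i = 8·12·2 + 6·4·4 + 5·1·9 + 8·8·6 + 12·7·12 = 1725 ≡ 9.
  α_i^2 mod 13 = [1, 3, 1, 12, 10].
  S_2 = Σ v_i α_i^2 r_i = 8·1·2 + 6·3·4 + 5·1·9 + 8·12·6 + 12·10·12 = 2149 ≡ 4.
  S = (4, 9, 4) ≠ 0, so r is not a codeword (an error is present).
Step 3: locate the error. For a single error e at position i, S_ℓ = v_i·e·α_i^ℓ, so α_err = S_1/S_0.
  S_0^{−1} = 4^{−1} = 10 (mod 13), so α_err = 9·10 = 90 ≡ 12 = α_1. Error position i = 1.
  Consistency check: S_2/S_1 = 4·3 = 12 ≡ 12 = α_err ✓ (single-error assumption holds).
Step 4: error magnitude e = S_0/v_1 = S_0·∏_{j≠1}(α_1 − α_j) = 4·5 = 20 ≡ 7 (mod 13).
Step 5: correct position 1: c_1 = r_1 − e = 2 − 7 ≡ 8 (mod 13). Hence c = [8, 4, 9, 6, 12].
  Check: interpolating c through the α_i gives m(x) = 2 + 7·x (degree < 2) with m(α_i) = c_i for every i, so c is indeed a codeword.


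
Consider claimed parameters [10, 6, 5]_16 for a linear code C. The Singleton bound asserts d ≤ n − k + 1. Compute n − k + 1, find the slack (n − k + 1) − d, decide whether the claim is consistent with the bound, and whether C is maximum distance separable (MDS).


Singleton RHS = n − k + 1 = 5, slack = 0, bound satisfied, MDS.

Singleton bound: d ≤ n − k + 1.
Here n = 10, k = 6, so n − k + 1 = 5.
Given d = 5, check d ≤ 5: YES.
Slack = (n − k + 1) − d = 0.
The code is MDS (slack = 0).
Description: the claimed parameters are [10, 6, 5]_16; such a code would be MDS (meets Singleton bound).


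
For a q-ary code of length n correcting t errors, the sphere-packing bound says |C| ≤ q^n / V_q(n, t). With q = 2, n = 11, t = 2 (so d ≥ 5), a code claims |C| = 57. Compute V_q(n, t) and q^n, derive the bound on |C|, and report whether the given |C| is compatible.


V_q(n, t) = 67, q^n = 2048, Hamming bound = 30, |C| = 57 > bound (violated).

Step 1: Compute V_q(n, t) = Σ_{j=0}^2 C(n, j) (q−1)^j.
  j = 0: C(11,0)·(1)^0 = 1·1 = 1.
  j = 1: C(11,1)·(1)^1 = 11·1 = 11.
  j = 2: C(11,2)·(1)^2 = 55·1 = 55.
  V_q(n, t) = 1 + 11 + 55 = 67.
Step 2: q^n = 2^11 = 2048.
Step 3: Hamming bound ⌊q^n / V_q(n,t)⌋ = ⌊2048/67⌋ = 30.
Step 4: Compare |C| = 57 to 30: violated.
The claimed |C| lies above the Hamming bound, so no 2-ary code of length 11 with d ≥ 5 can have 57 codewords.


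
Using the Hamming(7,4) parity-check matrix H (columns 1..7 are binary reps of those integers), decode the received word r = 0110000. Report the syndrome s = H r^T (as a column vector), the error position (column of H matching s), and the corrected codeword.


s = (0, 0, 1)^T, error position = 1, corrected codeword c = 1110000

Compute s = H r^T mod 2 one row at a time:
  s_1 = 0 + 0 + 0 + 0 = 0 ≡ 0 (mod 2).
  s_2 = 1 + 1 + 0 + 0 = 2 ≡ 0 (mod 2).
  s_3 = 0 + 1 + 0 + 0 = 1 ≡ 1 (mod 2).
s = (0, 0, 1)^T — this equals column 1 of H (binary 001), so error is at position 1.
Correct: flip bit 1 of r = 0110000 to get c = 1110000.


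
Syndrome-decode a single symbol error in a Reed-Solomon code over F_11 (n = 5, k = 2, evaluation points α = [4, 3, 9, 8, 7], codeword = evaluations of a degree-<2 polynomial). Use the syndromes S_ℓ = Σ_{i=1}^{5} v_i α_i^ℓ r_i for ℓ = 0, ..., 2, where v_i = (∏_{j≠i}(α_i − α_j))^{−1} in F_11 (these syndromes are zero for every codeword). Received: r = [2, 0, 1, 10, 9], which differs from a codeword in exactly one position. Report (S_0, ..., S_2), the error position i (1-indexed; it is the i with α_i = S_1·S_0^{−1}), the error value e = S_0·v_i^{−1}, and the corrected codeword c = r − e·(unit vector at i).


S = (6, 9, 8), error at position 5, error magnitude e = 1, c = [2, 0, 1, 10, 8].

Step 1: column multipliers v_i = (∏_{j≠i}(α_i − α_j))^{−1} mod 11.
  i = 1 (α = 4): (4−3)(4−9)(4−8)(4−7) = 1·(−5)·(−4)·(−3) = −60 ≡ 6, so v_1 = 6^{−1} = 2 (mod 11).
  i = 2 (α = 3): (3−4)(3−9)(3−8)(3−7) = (−1)·(−6)·(−5)·(−4) = 120 ≡ 10, so v_2 = 10^{−1} = 10 (mod 11).
  i = 3 (α = 9): (9−4)(9−3)(9−8)(9−7) = 5·6·1·2 = 60 ≡ 5, so v_3 = 5^{−1} = 9 (mod 11).
  i = 4 (α = 8): (8−4)(8−3)(8−9)(8−7) = 4·5·(−1)·1 = −20 ≡ 2, so v_4 = 2^{−1} = 6 (mod 11).
  i = 5 (α = 7): (7−4)(7−3)(7−9)(7−8) = 3·4·(−2)·(−1) = 24 ≡ 2, so v_5 = 2^{−1} = 6 (mod 11).
  v = [2, 10, 9, 6, 6].
Step 2: syndromes of r = [2, 0, 1, 10, 9] (all sums mod 11).
  S_0 = Σ v_i r_i = 2·2 + 10·0 + 9·1 + 6·10 + 6·9 = 127 ≡ 6.
  S_1 = Σ v_i α_i r_i = 2·4·2 + 10·3·0 + 9·9·1 + 6·8·10 + 6·7·9 = 955 ≡ 9.
  α_i^2 mod 11 = [5, 9, 4, 9, 5].
  S_2 = Σ v_i α_i^2 r_i = 2·5·2 + 10·9·0 + 9·4·1 + 6·9·10 + 6·5·9 = 866 ≡ 8.
  S = (6, 9, 8) ≠ 0, so r is not a codeword (an error is present).
Step 3: locate the error. For a single error e at position i, S_ℓ = v_i·e·α_i^ℓ, so α_err = S_1/S_0.
  S_0^{−1} = 6^{−1} = 2 (mod 11), so α_err = 9·2 = 18 ≡ 7 = α_5. Error position i = 5.
  Consistency check: S_2/S_1 = 8·5 = 40 ≡ 7 = α_err ✓ (single-error assumption holds).
Step 4: error magnitude e = S_0/v_5 = S_0·∏_{j≠5}(α_5 − α_j) = 6·2 = 12 ≡ 1 (mod 11).
Step 5: correct position 5: c_5 = r_5 − e = 9 − 1 ≡ 8 (mod 11). Hence c = [2, 0, 1, 10, 8].
  Check: interpolating c through the α_i gives m(x) = 5 + 2·x (degree < 2) with m(α_i) = c_i for every i, so c is indeed a codeword.


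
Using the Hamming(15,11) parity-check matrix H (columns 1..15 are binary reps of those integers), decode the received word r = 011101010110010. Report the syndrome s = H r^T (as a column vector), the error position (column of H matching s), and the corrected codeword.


s = (0, 1, 0, 0)^T, error position = 4, corrected codeword c = 011001010110010

Compute s = H r^T mod 2 one row at a time:
  s_1 = 1 + 0 + 1 + 1 + 0 + 0 + 1 + 0 = 4 ≡ 0 (mod 2).
  s_2 = 1 + 0 + 1 + 0 + 0 + 0 + 1 + 0 = 3 ≡ 1 (mod 2).
  s_3 = 1 + 1 + 1 + 0 + 1 + 1 + 1 + 0 = 6 ≡ 0 (mod 2).
  s_4 = 0 + 1 + 0 + 0 + 0 + 1 + 0 + 0 = 2 ≡ 0 (mod 2).
s = (0, 1, 0, 0)^T — this equals column 4 of H (binary 0100), so error is at position 4.
Correct: flip bit 4 of r = 011101010110010 to get c = 011001010110010.


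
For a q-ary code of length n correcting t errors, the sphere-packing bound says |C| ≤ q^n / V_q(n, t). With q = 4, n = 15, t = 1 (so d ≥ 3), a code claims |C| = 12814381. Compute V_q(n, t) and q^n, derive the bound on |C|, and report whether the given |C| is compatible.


V_q(n, t) = 46, q^n = 1073741824, Hamming bound = 23342213, |C| = 12814381 ≤ bound (satisfied).

Step 1: Compute V_q(n, t) = Σ_{j=0}^1 C(n, j) (q−1)^j.
  j = 0: C(15,0)·(3)^0 = 1·1 = 1.
  j = 1: C(15,1)·(3)^1 = 15·3 = 45.
  V_q(n, t) = 1 + 45 = 46.
Step 2: q^n = 4^15 = 1073741824.
Step 3: Hamming bound ⌊q^n / V_q(n,t)⌋ = ⌊1073741824/46⌋ = 23342213.
Step 4: Compare |C| = 12814381 to 23342213: satisfied.
The claimed |C| lies below the Hamming bound.


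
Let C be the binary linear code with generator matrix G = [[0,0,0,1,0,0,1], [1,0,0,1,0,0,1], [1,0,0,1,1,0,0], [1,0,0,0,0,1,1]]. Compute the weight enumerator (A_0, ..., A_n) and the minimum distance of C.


Weight distribution: A_0 = 1, A_1 = 1, A_2 = 6, A_3 = 6, A_4 = 1, A_5 = 1. Minimum distance d = 1.

Enumerate all 2^4 = 16 messages m ∈ F_2^4.
For each, compute codeword c = mG in F_2^7, then tally its weight.
  m = 0000 → c = 0000000, weight = 0.
  m = 1000 → c = 0001001, weight = 2.
  m = 0100 → c = 1001001, weight = 3.
  m = 1100 → c = 1000000, weight = 1.
  m = 0010 → c = 1001100, weight = 3.
  m = 1010 → c = 1000101, weight = 3.
  m = 0110 → c = 0000101, weight = 2.
  m = 1110 → c = 0001100, weight = 2.
  m = 0001 → c = 1000011, weight = 3.
  m = 1001 → c = 1001010, weight = 3.
  m = 0101 → c = 0001010, weight = 2.
  m = 1101 → c = 0000011, weight = 2.
  m = 0011 → c = 0001111, weight = 4.
  m = 1011 → c = 0000110, weight = 2.
  m = 0111 → c = 1000110, weight = 3.
  m = 1111 → c = 1001111, weight = 5.
Tally weights:
  weight 0: 1 codewords.
  weight 1: 1 codewords.
  weight 2: 6 codewords.
  weight 3: 6 codewords.
  weight 4: 1 codewords.
  weight 5: 1 codewords.
Minimum distance d = smallest w > 0 with A_w > 0 = 1.
Sanity: Σ A_w = 16 = 2^4 = 16 ✓.


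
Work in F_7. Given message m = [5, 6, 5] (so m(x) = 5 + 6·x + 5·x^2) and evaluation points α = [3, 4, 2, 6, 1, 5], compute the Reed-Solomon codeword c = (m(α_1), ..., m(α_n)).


c = [5, 4, 2, 4, 2, 6]

Message polynomial: m(x) = 5 + 6·x + 5·x^2 (mod 7).
For each evaluation point α_i, compute m(α_i) mod 7:
  α_1 = 3: Horner steps 5 → 0 → 5, so m(3) = 5.
  α_2 = 4: Horner steps 5 → 5 → 4, so m(4) = 4.
  α_3 = 2: Horner steps 5 → 2 → 2, so m(2) = 2.
  α_4 = 6: Horner steps 5 → 1 → 4, so m(6) = 4.
  α_5 = 1: Horner steps 5 → 4 → 2, so m(1) = 2.
  α_6 = 5: Horner steps 5 → 3 → 6, so m(5) = 6.
Codeword c = [5, 4, 2, 4, 2, 6] ∈ F_7^6.


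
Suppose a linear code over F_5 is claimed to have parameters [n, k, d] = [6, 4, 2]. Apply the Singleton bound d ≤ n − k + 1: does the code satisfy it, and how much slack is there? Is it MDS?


Singleton RHS = n − k + 1 = 3, slack = 1, bound satisfied, not MDS.

Singleton bound: d ≤ n − k + 1.
Here n = 6, k = 4, so n − k + 1 = 3.
Given d = 2, check d ≤ 3: YES.
Slack = (n − k + 1) − d = 1.
The code is NOT MDS (slack = 1 > 0).
Description: the claimed parameters are [6, 4, 2]_5; such a code would be non-MDS.


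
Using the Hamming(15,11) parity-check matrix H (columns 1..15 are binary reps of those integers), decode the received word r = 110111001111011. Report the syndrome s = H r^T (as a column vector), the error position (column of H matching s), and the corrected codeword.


s = (0, 0, 0, 1)^T, error position = 1, corrected codeword c = 010111001111011

Compute s = H r^T mod 2 one row at a time:
  s_1 = 0 + 1 + 1 + 1 + 1 + 0 + 1 + 1 = 6 ≡ 0 (mod 2).
  s_2 = 1 + 1 + 1 + 0 + 1 + 0 + 1 + 1 = 6 ≡ 0 (mod 2).
  s_3 = 1 + 0 + 1 + 0 + 1 + 1 + 1 + 1 = 6 ≡ 0 (mod 2).
  s_4 = 1 + 0 + 1 + 0 + 1 + 1 + 0 + 1 = 5 ≡ 1 (mod 2).
s = (0, 0, 0, 1)^T — this equals column 1 of H (binary 0001), so error is at position 1.
Correct: flip bit 1 of r = 110111001111011 to get c = 010111001111011.


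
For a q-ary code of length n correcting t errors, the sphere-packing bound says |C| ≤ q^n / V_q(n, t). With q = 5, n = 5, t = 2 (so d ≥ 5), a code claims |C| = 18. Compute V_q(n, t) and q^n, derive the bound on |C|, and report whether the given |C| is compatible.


V_q(n, t) = 181, q^n = 3125, Hamming bound = 17, |C| = 18 > bound (violated).

Step 1: Compute V_q(n, t) = Σ_{j=0}^2 C(n, j) (q−1)^j.
  j = 0: C(5,0)·(4)^0 = 1·1 = 1.
  j = 1: C(5,1)·(4)^1 = 5·4 = 20.
  j = 2: C(5,2)·(4)^2 = 10·16 = 160.
  V_q(n, t) = 1 + 20 + 160 = 181.
Step 2: q^n = 5^5 = 3125.
Step 3: Hamming bound ⌊q^n / V_q(n,t)⌋ = ⌊3125/181⌋ = 17.
Step 4: Compare |C| = 18 to 17: violated.
The claimed |C| lies above the Hamming bound, so no 5-ary code of length 5 with d ≥ 5 can have 18 codewords.


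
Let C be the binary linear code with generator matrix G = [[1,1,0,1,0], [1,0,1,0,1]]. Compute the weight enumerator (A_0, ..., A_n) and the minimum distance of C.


Weight distribution: A_0 = 1, A_3 = 2, A_4 = 1. Minimum distance d = 3.

Enumerate all 2^2 = 4 messages m ∈ F_2^2.
For each, compute codeword c = mG in F_2^5, then tally its weight.
  m = 00 → c = 00000, weight = 0.
  m = 10 → c = 11010, weight = 3.
  m = 01 → c = 10101, weight = 3.
  m = 11 → c = 01111, weight = 4.
Tally weights:
  weight 0: 1 codewords.
  weight 3: 2 codewords.
  weight 4: 1 codewords.
Minimum distance d = smallest w > 0 with A_w > 0 = 3.
Sanity: Σ A_w = 4 = 2^2 = 4 ✓.


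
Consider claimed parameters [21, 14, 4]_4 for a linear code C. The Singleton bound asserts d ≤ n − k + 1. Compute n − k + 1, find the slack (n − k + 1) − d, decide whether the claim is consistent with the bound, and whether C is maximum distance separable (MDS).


Singleton RHS = n − k + 1 = 8, slack = 4, bound satisfied, not MDS.

Singleton bound: d ≤ n − k + 1.
Here n = 21, k = 14, so n − k + 1 = 8.
Given d = 4, check d ≤ 8: YES.
Slack = (n − k + 1) − d = 4.
The code is NOT MDS (slack = 4 > 0).
Description: the claimed parameters are [21, 14, 4]_4; such a code would be non-MDS.


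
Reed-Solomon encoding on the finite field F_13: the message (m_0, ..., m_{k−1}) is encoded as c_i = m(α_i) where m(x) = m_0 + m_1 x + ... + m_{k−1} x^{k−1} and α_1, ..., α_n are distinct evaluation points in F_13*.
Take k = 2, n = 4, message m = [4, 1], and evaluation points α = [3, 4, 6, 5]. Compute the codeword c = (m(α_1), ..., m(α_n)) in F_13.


c = [7, 8, 10, 9]

Message polynomial: m(x) = 4 + 1·x (mod 13).
For each evaluation point α_i, compute m(α_i) mod 13:
  α_1 = 3: Horner steps 1 → 7, so m(3) = 7.
  α_2 = 4: Horner steps 1 → 8, so m(4) = 8.
  α_3 = 6: Horner steps 1 → 10, so m(6) = 10.
  α_4 = 5: Horner steps 1 → 9, so m(5) = 9.
Codeword c = [7, 8, 10, 9] ∈ F_13^4.


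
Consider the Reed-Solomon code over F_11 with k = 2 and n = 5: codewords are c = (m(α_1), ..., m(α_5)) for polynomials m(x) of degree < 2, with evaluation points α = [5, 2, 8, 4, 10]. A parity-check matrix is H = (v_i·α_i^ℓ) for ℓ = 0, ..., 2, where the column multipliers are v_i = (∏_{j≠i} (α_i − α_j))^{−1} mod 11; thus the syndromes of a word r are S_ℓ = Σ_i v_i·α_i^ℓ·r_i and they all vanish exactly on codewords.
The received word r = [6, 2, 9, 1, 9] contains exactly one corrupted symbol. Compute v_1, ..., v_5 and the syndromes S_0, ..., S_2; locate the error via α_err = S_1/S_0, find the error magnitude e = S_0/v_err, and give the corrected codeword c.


S = (1, 8, 9), error at position 3, error magnitude e = 10, c = [6, 2, 10, 1, 9].

Step 1: column multipliers v_i = (∏_{j≠i}(α_i − α_j))^{−1} mod 11.
  i = 1 (α = 5): (5−2)(5−8)(5−4)(5−10) = 3·(−3)·1·(−5) = 45 ≡ 1, so v_1 = 1^{−1} = 1 (mod 11).
  i = 2 (α = 2): (2−5)(2−8)(2−4)(2−10) = (−3)·(−6)·(−2)·(−8) = 288 ≡ 2, so v_2 = 2^{−1} = 6 (mod 11).
  i = 3 (α = 8): (8−5)(8−2)(8−4)(8−10) = 3·6·4·(−2) = −144 ≡ 10, so v_3 = 10^{−1} = 10 (mod 11).
  i = 4 (α = 4): (4−5)(4−2)(4−8)(4−10) = (−1)·2·(−4)·(−6) = −48 ≡ 7, so v_4 = 7^{−1} = 8 (mod 11).
  i = 5 (α = 10): (10−5)(10−2)(10−8)(10−4) = 5·8·2·6 = 480 ≡ 7, so v_5 = 7^{−1} = 8 (mod 11).
  v = [1, 6, 10, 8, 8].
Step 2: syndromes of r = [6, 2, 9, 1, 9] (all sums mod 11).
  S_0 = Σ v_i r_i = 1·6 + 6·2 + 10·9 + 8·1 + 8·9 = 188 ≡ 1.
  S_1 = Σ v_i α_i r_i = 1·5·6 + 6·2·2 + 10·8·9 + 8·4·1 + 8·10·9 = 1526 ≡ 8.
  α_i^2 mod 11 = [3, 4, 9, 5, 1].
  S_2 = Σ v_i α_i^2 r_i = 1·3·6 + 6·4·2 + 10·9·9 + 8·5·1 + 8·1·9 = 988 ≡ 9.
  S = (1, 8, 9) ≠ 0, so r is not a codeword (an error is present).
Step 3: locate the error. For a single error e at position i, S_ℓ = v_i·e·α_i^ℓ, so α_err = S_1/S_0.
  S_0^{−1} = 1^{−1} = 1 (mod 11), so α_err = 8·1 = 8 ≡ 8 = α_3. Error position i = 3.
  Consistency check: S_2/S_1 = 9·7 = 63 ≡ 8 = α_err ✓ (single-error assumption holds).
Step 4: error magnitude e = S_0/v_3 = S_0·∏_{j≠3}(α_3 − α_j) = 1·10 = 10 ≡ 10 (mod 11).
Step 5: correct position 3: c_3 = r_3 − e = 9 − 10 ≡ 10 (mod 11). Hence c = [6, 2, 10, 1, 9].
  Check: interpolating c through the α_i gives m(x) = 3 + 5·x (degree < 2) with m(α_i) = c_i for every i, so c is indeed a codeword.


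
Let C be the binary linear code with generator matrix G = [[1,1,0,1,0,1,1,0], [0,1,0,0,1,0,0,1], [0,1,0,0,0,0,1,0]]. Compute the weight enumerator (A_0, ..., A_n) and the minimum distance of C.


Weight distribution: A_0 = 1, A_2 = 1, A_3 = 3, A_5 = 1, A_6 = 2. Minimum distance d = 2.

Enumerate all 2^3 = 8 messages m ∈ F_2^3.
For each, compute codeword c = mG in F_2^8, then tally its weight.
  m = 000 → c = 00000000, weight = 0.
  m = 100 → c = 11010110, weight = 5.
  m = 010 → c = 01001001, weight = 3.
  m = 110 → c = 10011111, weight = 6.
  m = 001 → c = 01000010, weight = 2.
  m = 101 → c = 10010100, weight = 3.
  m = 011 → c = 00001011, weight = 3.
  m = 111 → c = 11011101, weight = 6.
Tally weights:
  weight 0: 1 codewords.
  weight 2: 1 codewords.
  weight 3: 3 codewords.
  weight 5: 1 codewords.
  weight 6: 2 codewords.
Minimum distance d = smallest w > 0 with A_w > 0 = 2.
Sanity: Σ A_w = 8 = 2^3 = 8 ✓.


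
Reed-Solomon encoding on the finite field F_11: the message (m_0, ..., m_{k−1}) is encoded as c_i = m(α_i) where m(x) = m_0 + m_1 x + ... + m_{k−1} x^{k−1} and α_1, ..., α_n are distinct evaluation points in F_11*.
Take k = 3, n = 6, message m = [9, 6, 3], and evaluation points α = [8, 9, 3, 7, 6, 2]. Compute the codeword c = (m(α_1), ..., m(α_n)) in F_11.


c = [7, 9, 10, 0, 10, 0]

Message polynomial: m(x) = 9 + 6·x + 3·x^2 (mod 11).
For each evaluation point α_i, compute m(α_i) mod 11:
  α_1 = 8: Horner steps 3 → 8 → 7, so m(8) = 7.
  α_2 = 9: Horner steps 3 → 0 → 9, so m(9) = 9.
  α_3 = 3: Horner steps 3 → 4 → 10, so m(3) = 10.
  α_4 = 7: Horner steps 3 → 5 → 0, so m(7) = 0.
  α_5 = 6: Horner steps 3 → 2 → 10, so m(6) = 10.
  α_6 = 2: Horner steps 3 → 1 → 0, so m(2) = 0.
Codeword c = [7, 9, 10, 0, 10, 0] ∈ F_11^6.


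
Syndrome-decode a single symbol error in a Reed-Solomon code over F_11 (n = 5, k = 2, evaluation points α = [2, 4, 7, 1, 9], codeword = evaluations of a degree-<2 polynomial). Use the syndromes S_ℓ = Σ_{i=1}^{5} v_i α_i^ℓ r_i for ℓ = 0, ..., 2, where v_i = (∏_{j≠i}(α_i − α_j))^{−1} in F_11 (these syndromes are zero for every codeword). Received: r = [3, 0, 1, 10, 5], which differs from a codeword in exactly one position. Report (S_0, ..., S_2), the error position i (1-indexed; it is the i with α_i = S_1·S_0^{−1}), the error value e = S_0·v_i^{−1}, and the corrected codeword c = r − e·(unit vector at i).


S = (4, 3, 5), error at position 5, error magnitude e = 7, c = [3, 0, 1, 10, 9].

Step 1: column multipliers v_i = (∏_{j≠i}(α_i − α_j))^{−1} mod 11.
  i = 1 (α = 2): (2−4)(2−7)(2−1)(2−9) = (−2)·(−5)·1·(−7) = −70 ≡ 7, so v_1 = 7^{−1} = 8 (mod 11).
  i = 2 (α = 4): (4−2)(4−7)(4−1)(4−9) = 2·(−3)·3·(−5) = 90 ≡ 2, so v_2 = 2^{−1} = 6 (mod 11).
  i = 3 (α = 7): (7−2)(7−4)(7−1)(7−9) = 5·3·6·(−2) = −180 ≡ 7, so v_3 = 7^{−1} = 8 (mod 11).
  i = 4 (α = 1): (1−2)(1−4)(1−7)(1−9) = (−1)·(−3)·(−6)·(−8) = 144 ≡ 1, so v_4 = 1^{−1} = 1 (mod 11).
  i = 5 (α = 9): (9−2)(9−4)(9−7)(9−1) = 7·5·2·8 = 560 ≡ 10, so v_5 = 10^{−1} = 10 (mod 11).
  v = [8, 6, 8, 1, 10].
Step 2: syndromes of r = [3, 0, 1, 10, 5] (all sums mod 11).
  S_0 = Σ v_i r_i = 8·3 + 6·0 + 8·1 + 1·10 + 10·5 = 92 ≡ 4.
  S_1 = Σ v_i α_i r_i = 8·2·3 + 6·4·0 + 8·7·1 + 1·1·10 + 10·9·5 = 564 ≡ 3.
  α_i^2 mod 11 = [4, 5, 5, 1, 4].
  S_2 = Σ v_i α_i^2 r_i = 8·4·3 + 6·5·0 + 8·5·1 + 1·1·10 + 10·4·5 = 346 ≡ 5.
  S = (4, 3, 5) ≠ 0, so r is not a codeword (an error is present).
Step 3: locate the error. For a single error e at position i, S_ℓ = v_i·e·α_i^ℓ, so α_err = S_1/S_0.
  S_0^{−1} = 4^{−1} = 3 (mod 11), so α_err = 3·3 = 9 ≡ 9 = α_5. Error position i = 5.
  Consistency check: S_2/S_1 = 5·4 = 20 ≡ 9 = α_err ✓ (single-error assumption holds).
Step 4: error magnitude e = S_0/v_5 = S_0·∏_{j≠5}(α_5 − α_j) = 4·10 = 40 ≡ 7 (mod 11).
Step 5: correct position 5: c_5 = r_5 − e = 5 − 7 ≡ 9 (mod 11). Hence c = [3, 0, 1, 10, 9].
  Check: interpolating c through the α_i gives m(x) = 6 + 4·x (degree < 2) with m(α_i) = c_i for every i, so c is indeed a codeword.


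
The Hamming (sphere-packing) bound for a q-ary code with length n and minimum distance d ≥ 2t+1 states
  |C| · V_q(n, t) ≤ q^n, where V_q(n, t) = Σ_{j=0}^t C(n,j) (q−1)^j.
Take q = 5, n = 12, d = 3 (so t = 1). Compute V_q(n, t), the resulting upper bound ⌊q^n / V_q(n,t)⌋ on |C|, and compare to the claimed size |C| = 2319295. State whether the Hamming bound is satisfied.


V_q(n, t) = 49, q^n = 244140625, Hamming bound = 4982461, |C| = 2319295 ≤ bound (satisfied).

Step 1: Compute V_q(n, t) = Σ_{j=0}^1 C(n, j) (q−1)^j.
  j = 0: C(12,0)·(4)^0 = 1·1 = 1.
  j = 1: C(12,1)·(4)^1 = 12·4 = 48.
  V_q(n, t) = 1 + 48 = 49.
Step 2: q^n = 5^12 = 244140625.
Step 3: Hamming bound ⌊q^n / V_q(n,t)⌋ = ⌊244140625/49⌋ = 4982461.
Step 4: Compare |C| = 2319295 to 4982461: satisfied.
The claimed |C| lies below the Hamming bound.


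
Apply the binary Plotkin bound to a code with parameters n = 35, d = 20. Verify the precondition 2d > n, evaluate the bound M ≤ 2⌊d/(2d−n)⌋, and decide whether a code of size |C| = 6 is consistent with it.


Plotkin bound M ≤ 8; given |C| = 6 ≤ bound (satisfied).

Check applicability: 2d = 40, n = 35.
2d − n = 5 > 0, so Plotkin applies.
Compute d/(2d−n) = 20/5 ≈ 4.0000.
⌊d/(2d−n)⌋ = 4.
Plotkin bound: M ≤ 2·4 = 8.
Given |C| = 6, check: satisfied.
This |C| is below the Plotkin bound.


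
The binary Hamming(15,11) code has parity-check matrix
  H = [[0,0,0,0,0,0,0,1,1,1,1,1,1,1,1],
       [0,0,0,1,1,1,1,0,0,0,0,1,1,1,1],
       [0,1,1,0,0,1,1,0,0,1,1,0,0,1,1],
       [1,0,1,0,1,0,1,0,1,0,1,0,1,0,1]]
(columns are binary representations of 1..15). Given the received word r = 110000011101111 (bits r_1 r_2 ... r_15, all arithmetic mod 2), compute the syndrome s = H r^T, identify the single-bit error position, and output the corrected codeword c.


s = (1, 0, 0, 0)^T, error position = 8, corrected codeword c = 110000001101111

Compute s = H r^T mod 2 one row at a time:
  s_1 = 1 + 1 + 1 + 0 + 1 + 1 + 1 + 1 = 7 ≡ 1 (mod 2).
  s_2 = 0 + 0 + 0 + 0 + 1 + 1 + 1 + 1 = 4 ≡ 0 (mod 2).
  s_3 = 1 + 0 + 0 + 0 + 1 + 0 + 1 + 1 = 4 ≡ 0 (mod 2).
  s_4 = 1 + 0 + 0 + 0 + 1 + 0 + 1 + 1 = 4 ≡ 0 (mod 2).
s = (1, 0, 0, 0)^T — this equals column 8 of H (binary 1000), so error is at position 8.
Correct: flip bit 8 of r = 110000011101111 to get c = 110000001101111.


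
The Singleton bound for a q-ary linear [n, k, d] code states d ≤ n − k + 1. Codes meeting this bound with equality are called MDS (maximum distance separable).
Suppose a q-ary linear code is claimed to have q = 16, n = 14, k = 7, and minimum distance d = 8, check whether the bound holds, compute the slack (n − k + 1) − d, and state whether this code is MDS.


Singleton RHS = n − k + 1 = 8, slack = 0, bound satisfied, MDS.

Singleton bound: d ≤ n − k + 1.
Here n = 14, k = 7, so n − k + 1 = 8.
Given d = 8, check d ≤ 8: YES.
Slack = (n − k + 1) − d = 0.
The code is MDS (slack = 0).
Description: the claimed parameters are [14, 7, 8]_16; such a code would be MDS (meets Singleton bound).


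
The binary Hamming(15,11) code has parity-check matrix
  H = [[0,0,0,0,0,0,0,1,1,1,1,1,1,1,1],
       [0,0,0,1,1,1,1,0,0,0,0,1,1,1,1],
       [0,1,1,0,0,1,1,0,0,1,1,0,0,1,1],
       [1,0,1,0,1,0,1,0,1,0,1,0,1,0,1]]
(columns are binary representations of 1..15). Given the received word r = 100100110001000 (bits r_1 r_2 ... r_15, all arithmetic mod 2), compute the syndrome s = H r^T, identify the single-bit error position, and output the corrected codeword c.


s = (0, 1, 1, 0)^T, error position = 6, corrected codeword c = 100101110001000

Compute s = H r^T mod 2 one row at a time:
  s_1 = 1 + 0 + 0 + 0 + 1 + 0 + 0 + 0 = 2 ≡ 0 (mod 2).
  s_2 = 1 + 0 + 0 + 1 + 1 + 0 + 0 + 0 = 3 ≡ 1 (mod 2).
  s_3 = 0 + 0 + 0 + 1 + 0 + 0 + 0 + 0 = 1 ≡ 1 (mod 2).
  s_4 = 1 + 0 + 0 + 1 + 0 + 0 + 0 + 0 = 2 ≡ 0 (mod 2).
s = (0, 1, 1, 0)^T — this equals column 6 of H (binary 0110), so error is at position 6.
Correct: flip bit 6 of r = 100100110001000 to get c = 100101110001000.


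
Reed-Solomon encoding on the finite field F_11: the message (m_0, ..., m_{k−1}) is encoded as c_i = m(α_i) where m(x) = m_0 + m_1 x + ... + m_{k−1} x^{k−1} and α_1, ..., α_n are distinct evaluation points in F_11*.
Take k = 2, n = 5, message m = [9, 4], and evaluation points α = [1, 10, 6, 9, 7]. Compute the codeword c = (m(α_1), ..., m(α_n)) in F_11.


c = [2, 5, 0, 1, 4]

Message polynomial: m(x) = 9 + 4·x (mod 11).
For each evaluation point α_i, compute m(α_i) mod 11:
  α_1 = 1: Horner steps 4 → 2, so m(1) = 2.
  α_2 = 10: Horner steps 4 → 5, so m(10) = 5.
  α_3 = 6: Horner steps 4 → 0, so m(6) = 0.
  α_4 = 9: Horner steps 4 → 1, so m(9) = 1.
  α_5 = 7: Horner steps 4 → 4, so m(7) = 4.
Codeword c = [2, 5, 0, 1, 4] ∈ F_11^5.


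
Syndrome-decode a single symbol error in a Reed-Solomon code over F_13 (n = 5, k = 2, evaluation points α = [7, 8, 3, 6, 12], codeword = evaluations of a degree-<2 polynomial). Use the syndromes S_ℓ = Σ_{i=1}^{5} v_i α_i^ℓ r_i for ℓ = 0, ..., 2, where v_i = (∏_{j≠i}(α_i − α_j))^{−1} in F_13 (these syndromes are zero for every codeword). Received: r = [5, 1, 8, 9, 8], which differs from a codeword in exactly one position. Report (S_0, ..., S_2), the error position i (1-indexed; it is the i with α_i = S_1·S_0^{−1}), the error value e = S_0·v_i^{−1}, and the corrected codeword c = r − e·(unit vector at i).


S = (10, 3, 10), error at position 5, error magnitude e = 10, c = [5, 1, 8, 9, 11].

Step 1: column multipliers v_i = (∏_{j≠i}(α_i − α_j))^{−1} mod 13.
  i = 1 (α = 7): (7−8)(7−3)(7−6)(7−12) = (−1)·4·1·(−5) = 20 ≡ 7, so v_1 = 7^{−1} = 2 (mod 13).
  i = 2 (α = 8): (8−7)(8−3)(8−6)(8−12) = 1·5·2·(−4) = −40 ≡ 12, so v_2 = 12^{−1} = 12 (mod 13).
  i = 3 (α = 3): (3−7)(3−8)(3−6)(3−12) = (−4)·(−5)·(−3)·(−9) = 540 ≡ 7, so v_3 = 7^{−1} = 2 (mod 13).
  i = 4 (α = 6): (6−7)(6−8)(6−3)(6−12) = (−1)·(−2)·3·(−6) = −36 ≡ 3, so v_4 = 3^{−1} = 9 (mod 13).
  i = 5 (α = 12): (12−7)(12−8)(12−3)(12−6) = 5·4·9·6 = 1080 ≡ 1, so v_5 = 1^{−1} = 1 (mod 13).
  v = [2, 12, 2, 9, 1].
Step 2: syndromes of r = [5, 1, 8, 9, 8] (all sums mod 13).
  S_0 = Σ v_i r_i = 2·5 + 12·1 + 2·8 + 9·9 + 1·8 = 127 ≡ 10.
  S_1 = Σ v_i α_i r_i = 2·7·5 + 12·8·1 + 2·3·8 + 9·6·9 + 1·12·8 = 796 ≡ 3.
  α_i^2 mod 13 = [10, 12, 9, 10, 1].
  S_2 = Σ v_i α_i^2 r_i = 2·10·5 + 12·12·1 + 2·9·8 + 9·10·9 + 1·1·8 = 1206 ≡ 10.
  S = (10, 3, 10) ≠ 0, so r is not a codeword (an error is present).
Step 3: locate the error. For a single error e at position i, S_ℓ = v_i·e·α_i^ℓ, so α_err = S_1/S_0.
  S_0^{−1} = 10^{−1} = 4 (mod 13), so α_err = 3·4 = 12 ≡ 12 = α_5. Error position i = 5.
  Consistency check: S_2/S_1 = 10·9 = 90 ≡ 12 = α_err ✓ (single-error assumption holds).
Step 4: error magnitude e = S_0/v_5 = S_0·∏_{j≠5}(α_5 − α_j) = 10·1 = 10 ≡ 10 (mod 13).
Step 5: correct position 5: c_5 = r_5 − e = 8 − 10 ≡ 11 (mod 13). Hence c = [5, 1, 8, 9, 11].
  Check: interpolating c through the α_i gives m(x) = 7 + 9·x (degree < 2) with m(α_i) = c_i for every i, so c is indeed a codeword.


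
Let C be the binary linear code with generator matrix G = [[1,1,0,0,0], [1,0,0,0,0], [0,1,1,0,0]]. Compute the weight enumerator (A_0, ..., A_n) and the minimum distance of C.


Weight distribution: A_0 = 1, A_1 = 3, A_2 = 3, A_3 = 1. Minimum distance d = 1.

Enumerate all 2^3 = 8 messages m ∈ F_2^3.
For each, compute codeword c = mG in F_2^5, then tally its weight.
  m = 000 → c = 00000, weight = 0.
  m = 100 → c = 11000, weight = 2.
  m = 010 → c = 10000, weight = 1.
  m = 110 → c = 01000, weight = 1.
  m = 001 → c = 01100, weight = 2.
  m = 101 → c = 10100, weight = 2.
  m = 011 → c = 11100, weight = 3.
  m = 111 → c = 00100, weight = 1.
Tally weights:
  weight 0: 1 codewords.
  weight 1: 3 codewords.
  weight 2: 3 codewords.
  weight 3: 1 codewords.
Minimum distance d = smallest w > 0 with A_w > 0 = 1.
Sanity: Σ A_w = 8 = 2^3 = 8 ✓.


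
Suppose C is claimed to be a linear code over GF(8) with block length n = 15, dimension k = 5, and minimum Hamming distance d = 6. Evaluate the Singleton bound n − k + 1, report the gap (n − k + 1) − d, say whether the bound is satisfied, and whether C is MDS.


Singleton RHS = n − k + 1 = 11, slack = 5, bound satisfied, not MDS.

Singleton bound: d ≤ n − k + 1.
Here n = 15, k = 5, so n − k + 1 = 11.
Given d = 6, check d ≤ 11: YES.
Slack = (n − k + 1) − d = 5.
The code is NOT MDS (slack = 5 > 0).
Description: the claimed parameters are [15, 5, 6]_8; such a code would be non-MDS.


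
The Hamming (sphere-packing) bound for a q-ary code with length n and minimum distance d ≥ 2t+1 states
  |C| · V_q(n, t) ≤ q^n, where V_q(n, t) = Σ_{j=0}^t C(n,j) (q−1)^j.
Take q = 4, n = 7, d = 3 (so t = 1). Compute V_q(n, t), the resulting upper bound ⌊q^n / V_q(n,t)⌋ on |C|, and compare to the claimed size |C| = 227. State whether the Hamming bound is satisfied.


V_q(n, t) = 22, q^n = 16384, Hamming bound = 744, |C| = 227 ≤ bound (satisfied).

Step 1: Compute V_q(n, t) = Σ_{j=0}^1 C(n, j) (q−1)^j.
  j = 0: C(7,0)·(3)^0 = 1·1 = 1.
  j = 1: C(7,1)·(3)^1 = 7·3 = 21.
  V_q(n, t) = 1 + 21 = 22.
Step 2: q^n = 4^7 = 16384.
Step 3: Hamming bound ⌊q^n / V_q(n,t)⌋ = ⌊16384/22⌋ = 744.
Step 4: Compare |C| = 227 to 744: satisfied.
The claimed |C| lies below the Hamming bound.
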